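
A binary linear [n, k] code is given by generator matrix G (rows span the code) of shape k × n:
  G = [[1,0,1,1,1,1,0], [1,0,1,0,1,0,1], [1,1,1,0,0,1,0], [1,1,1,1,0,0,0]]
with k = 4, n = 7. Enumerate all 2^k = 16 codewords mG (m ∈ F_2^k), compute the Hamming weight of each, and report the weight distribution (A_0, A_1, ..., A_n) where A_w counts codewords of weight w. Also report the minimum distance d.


Weight distribution: A_0 = 1, A_1 = 1, A_2 = 1, A_3 = 4, A_4 = 5, A_5 = 3, A_6 = 1. Minimum distance d = 1.

Enumerate all 2^4 = 16 messages m ∈ F_2^4.
For each, compute codeword c = mG in F_2^7, then tally its weight.
  m = 0000 → c = 0000000, weight = 0.
  m = 1000 → c = 1011110, weight = 5.
  m = 0100 → c = 1010101, weight = 4.
  m = 1100 → c = 0001011, weight = 3.
  m = 0010 → c = 1110010, weight = 4.
  m = 1010 → c = 0101100, weight = 3.
  m = 0110 → c = 0100111, weight = 4.
  m = 1110 → c = 1111001, weight = 5.
  m = 0001 → c = 1111000, weight = 4.
  m = 1001 → c = 0100110, weight = 3.
  m = 0101 → c = 0101101, weight = 4.
  m = 1101 → c = 1110011, weight = 5.
  m = 0011 → c = 0001010, weight = 2.
  m = 1011 → c = 1010100, weight = 3.
  m = 0111 → c = 1011111, weight = 6.
  m = 1111 → c = 0000001, weight = 1.
Tally weights:
  weight 0: 1 codewords.
  weight 1: 1 codewords.
  weight 2: 1 codewords.
  weight 3: 4 codewords.
  weight 4: 5 codewords.
  weight 5: 3 codewords.
  weight 6: 1 codewords.
Minimum distance d = smallest w > 0 with A_w > 0 = 1.
Sanity: Σ A_w = 16 = 2^4 = 16 ✓.


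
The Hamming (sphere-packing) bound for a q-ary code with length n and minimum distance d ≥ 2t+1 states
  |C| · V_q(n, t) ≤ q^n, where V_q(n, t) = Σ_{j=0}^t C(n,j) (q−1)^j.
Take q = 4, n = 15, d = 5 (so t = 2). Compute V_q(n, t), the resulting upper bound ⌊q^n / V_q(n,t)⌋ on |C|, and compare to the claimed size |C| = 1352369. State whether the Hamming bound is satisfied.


V_q(n, t) = 991, q^n = 1073741824, Hamming bound = 1083493, |C| = 1352369 > bound (violated).

Step 1: Compute V_q(n, t) = Σ_{j=0}^2 C(n, j) (q−1)^j.
  j = 0: C(15,0)·(3)^0 = 1·1 = 1.
  j = 1: C(15,1)·(3)^1 = 15·3 = 45.
  j = 2: C(15,2)·(3)^2 = 105·9 = 945.
  V_q(n, t) = 1 + 45 + 945 = 991.
Step 2: q^n = 4^15 = 1073741824.
Step 3: Hamming bound ⌊q^n / V_q(n,t)⌋ = ⌊1073741824/991⌋ = 1083493.
Step 4: Compare |C| = 1352369 to 1083493: violated.
The claimed |C| lies above the Hamming bound, so no 4-ary code of length 15 with d ≥ 5 can have 1352369 codewords.


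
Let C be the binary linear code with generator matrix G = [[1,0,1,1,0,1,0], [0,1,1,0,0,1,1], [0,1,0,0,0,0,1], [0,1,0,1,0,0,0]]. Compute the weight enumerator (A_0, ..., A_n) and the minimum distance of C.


Weight distribution: A_0 = 1, A_2 = 7, A_4 = 7, A_6 = 1. Minimum distance d = 2.

Enumerate all 2^4 = 16 messages m ∈ F_2^4.
For each, compute codeword c = mG in F_2^7, then tally its weight.
  m = 0000 → c = 0000000, weight = 0.
  m = 1000 → c = 1011010, weight = 4.
  m = 0100 → c = 0110011, weight = 4.
  m = 1100 → c = 1101001, weight = 4.
  m = 0010 → c = 0100001, weight = 2.
  m = 1010 → c = 1111011, weight = 6.
  m = 0110 → c = 0010010, weight = 2.
  m = 1110 → c = 1001000, weight = 2.
  m = 0001 → c = 0101000, weight = 2.
  m = 1001 → c = 1110010, weight = 4.
  m = 0101 → c = 0011011, weight = 4.
  m = 1101 → c = 1000001, weight = 2.
  m = 0011 → c = 0001001, weight = 2.
  m = 1011 → c = 1010011, weight = 4.
  m = 0111 → c = 0111010, weight = 4.
  m = 1111 → c = 1100000, weight = 2.
Tally weights:
  weight 0: 1 codewords.
  weight 2: 7 codewords.
  weight 4: 7 codewords.
  weight 6: 1 codewords.
Minimum distance d = smallest w > 0 with A_w > 0 = 2.
Sanity: Σ A_w = 16 = 2^4 = 16 ✓.


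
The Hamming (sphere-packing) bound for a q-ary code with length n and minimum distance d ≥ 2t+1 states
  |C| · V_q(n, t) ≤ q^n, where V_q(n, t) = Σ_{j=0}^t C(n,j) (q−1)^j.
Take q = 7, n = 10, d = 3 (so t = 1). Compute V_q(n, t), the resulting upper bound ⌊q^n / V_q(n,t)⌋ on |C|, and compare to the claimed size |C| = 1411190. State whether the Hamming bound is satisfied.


V_q(n, t) = 61, q^n = 282475249, Hamming bound = 4630741, |C| = 1411190 ≤ bound (satisfied).

Step 1: Compute V_q(n, t) = Σ_{j=0}^1 C(n, j) (q−1)^j.
  j = 0: C(10,0)·(6)^0 = 1·1 = 1.
  j = 1: C(10,1)·(6)^1 = 10·6 = 60.
  V_q(n, t) = 1 + 60 = 61.
Step 2: q^n = 7^10 = 282475249.
Step 3: Hamming bound ⌊q^n / V_q(n,t)⌋ = ⌊282475249/61⌋ = 4630741.
Step 4: Compare |C| = 1411190 to 4630741: satisfied.
The claimed |C| lies below the Hamming bound.


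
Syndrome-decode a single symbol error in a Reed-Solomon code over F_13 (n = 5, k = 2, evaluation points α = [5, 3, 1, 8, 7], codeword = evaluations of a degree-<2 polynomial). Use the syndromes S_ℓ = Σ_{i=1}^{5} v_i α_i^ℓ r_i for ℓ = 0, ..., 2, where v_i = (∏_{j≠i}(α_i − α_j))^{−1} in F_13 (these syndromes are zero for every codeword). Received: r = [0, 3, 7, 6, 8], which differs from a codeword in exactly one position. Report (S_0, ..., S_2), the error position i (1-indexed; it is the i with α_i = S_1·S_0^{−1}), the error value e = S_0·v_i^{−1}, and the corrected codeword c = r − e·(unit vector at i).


S = (3, 2, 10), error at position 1, error magnitude e = 1, c = [12, 3, 7, 6, 8].

Step 1: column multipliers v_i = (∏_{j≠i}(α_i − α_j))^{−1} mod 13.
  i = 1 (α = 5): (5−3)(5−1)(5−8)(5−7) = 2·4·(−3)·(−2) = 48 ≡ 9, so v_1 = 9^{−1} = 3 (mod 13).
  i = 2 (α = 3): (3−5)(3−1)(3−8)(3−7) = (−2)·2·(−5)·(−4) = −80 ≡ 11, so v_2 = 11^{−1} = 6 (mod 13).
  i = 3 (α = 1): (1−5)(1−3)(1−8)(1−7) = (−4)·(−2)·(−7)·(−6) = 336 ≡ 11, so v_3 = 11^{−1} = 6 (mod 13).
  i = 4 (α = 8): (8−5)(8−3)(8−1)(8−7) = 3·5·7·1 = 105 ≡ 1, so v_4 = 1^{−1} = 1 (mod 13).
  i = 5 (α = 7): (7−5)(7−3)(7−1)(7−8) = 2·4·6·(−1) = −48 ≡ 4, so v_5 = 4^{−1} = 10 (mod 13).
  v = [3, 6, 6, 1, 10].
Step 2: syndromes of r = [0, 3, 7, 6, 8] (all sums mod 13).
  S_0 = Σ v_i r_i = 3·0 + 6·3 + 6·7 + 1·6 + 10·8 = 146 ≡ 3.
  S_1 = Σ v_i α_i r_i = 3·5·0 + 6·3·3 + 6·1·7 + 1·8·6 + 10·7·8 = 704 ≡ 2.
  α_i^2 mod 13 = [12, 9, 1, 12, 10].
  S_2 = Σ v_i α_i^2 r_i = 3·12·0 + 6·9·3 + 6·1·7 + 1·12·6 + 10·10·8 = 1076 ≡ 10.
  S = (3, 2, 10) ≠ 0, so r is not a codeword (an error is present).
Step 3: locate the error. For a single error e at position i, S_ℓ = v_i·e·α_i^ℓ, so α_err = S_1/S_0.
  S_0^{−1} = 3^{−1} = 9 (mod 13), so α_err = 2·9 = 18 ≡ 5 = α_1. Error position i = 1.
  Consistency check: S_2/S_1 = 10·7 = 70 ≡ 5 = α_err ✓ (single-error assumption holds).
Step 4: error magnitude e = S_0/v_1 = S_0·∏_{j≠1}(α_1 − α_j) = 3·9 = 27 ≡ 1 (mod 13).
Step 5: correct position 1: c_1 = r_1 − e = 0 − 1 ≡ 12 (mod 13). Hence c = [12, 3, 7, 6, 8].
  Check: interpolating c through the α_i gives m(x) = 9 + 11·x (degree < 2) with m(α_i) = c_i for every i, so c is indeed a codeword.


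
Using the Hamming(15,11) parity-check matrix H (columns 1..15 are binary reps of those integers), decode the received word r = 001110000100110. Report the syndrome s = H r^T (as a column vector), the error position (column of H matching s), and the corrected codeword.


s = (1, 0, 1, 1)^T, error position = 11, corrected codeword c = 001110000110110

Compute s = H r^T mod 2 one row at a time:
  s_1 = 0 + 0 + 1 + 0 + 0 + 1 + 1 + 0 = 3 ≡ 1 (mod 2).
  s_2 = 1 + 1 + 0 + 0 + 0 + 1 + 1 + 0 = 4 ≡ 0 (mod 2).
  s_3 = 0 + 1 + 0 + 0 + 1 + 0 + 1 + 0 = 3 ≡ 1 (mod 2).
  s_4 = 0 + 1 + 1 + 0 + 0 + 0 + 1 + 0 = 3 ≡ 1 (mod 2).
s = (1, 0, 1, 1)^T — this equals column 11 of H (binary 1011), so error is at position 11.
Correct: flip bit 11 of r = 001110000100110 to get c = 001110000110110.


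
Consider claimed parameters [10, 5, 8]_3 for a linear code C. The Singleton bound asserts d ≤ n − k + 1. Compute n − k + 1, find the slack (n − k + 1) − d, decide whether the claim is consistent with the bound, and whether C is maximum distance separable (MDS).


Singleton RHS = n − k + 1 = 6, slack = -2, bound violated (no such code; not MDS).

Singleton bound: d ≤ n − k + 1.
Here n = 10, k = 5, so n − k + 1 = 6.
Given d = 8, check d ≤ 6: NO.
Slack = (n − k + 1) − d = -2.
The slack is negative: d = 8 exceeds n − k + 1 = 6 by 2, so the Singleton bound is violated and no linear [10, 5, 8]_3 code can exist. In particular it is not MDS (MDS requires d = n − k + 1 exactly).
Description: the claimed parameters are [10, 5, 8]_3; such a code would be impossible (violates the Singleton bound).


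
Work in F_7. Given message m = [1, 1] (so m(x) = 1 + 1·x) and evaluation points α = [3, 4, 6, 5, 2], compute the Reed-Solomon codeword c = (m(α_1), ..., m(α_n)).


c = [4, 5, 0, 6, 3]

Message polynomial: m(x) = 1 + 1·x (mod 7).
For each evaluation point α_i, compute m(α_i) mod 7:
  α_1 = 3: Horner steps 1 → 4, so m(3) = 4.
  α_2 = 4: Horner steps 1 → 5, so m(4) = 5.
  α_3 = 6: Horner steps 1 → 0, so m(6) = 0.
  α_4 = 5: Horner steps 1 → 6, so m(5) = 6.
  α_5 = 2: Horner steps 1 → 3, so m(2) = 3.
Codeword c = [4, 5, 0, 6, 3] ∈ F_7^5.


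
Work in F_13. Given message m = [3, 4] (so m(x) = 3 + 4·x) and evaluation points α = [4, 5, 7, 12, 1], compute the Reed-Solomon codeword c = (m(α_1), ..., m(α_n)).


c = [6, 10, 5, 12, 7]

Message polynomial: m(x) = 3 + 4·x (mod 13).
For each evaluation point α_i, compute m(α_i) mod 13:
  α_1 = 4: Horner steps 4 → 6, so m(4) = 6.
  α_2 = 5: Horner steps 4 → 10, so m(5) = 10.
  α_3 = 7: Horner steps 4 → 5, so m(7) = 5.
  α_4 = 12: Horner steps 4 → 12, so m(12) = 12.
  α_5 = 1: Horner steps 4 → 7, so m(1) = 7.
Codeword c = [6, 10, 5, 12, 7] ∈ F_13^5.


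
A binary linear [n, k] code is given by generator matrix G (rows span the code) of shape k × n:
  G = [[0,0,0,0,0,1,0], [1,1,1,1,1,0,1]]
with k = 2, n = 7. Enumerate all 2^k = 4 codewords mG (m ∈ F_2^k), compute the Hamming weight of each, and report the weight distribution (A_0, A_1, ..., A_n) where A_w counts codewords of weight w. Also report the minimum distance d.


Weight distribution: A_0 = 1, A_1 = 1, A_6 = 1, A_7 = 1. Minimum distance d = 1.

Enumerate all 2^2 = 4 messages m ∈ F_2^2.
For each, compute codeword c = mG in F_2^7, then tally its weight.
  m = 00 → c = 0000000, weight = 0.
  m = 10 → c = 0000010, weight = 1.
  m = 01 → c = 1111101, weight = 6.
  m = 11 → c = 1111111, weight = 7.
Tally weights:
  weight 0: 1 codewords.
  weight 1: 1 codewords.
  weight 6: 1 codewords.
  weight 7: 1 codewords.
Minimum distance d = smallest w > 0 with A_w > 0 = 1.
Sanity: Σ A_w = 4 = 2^2 = 4 ✓.


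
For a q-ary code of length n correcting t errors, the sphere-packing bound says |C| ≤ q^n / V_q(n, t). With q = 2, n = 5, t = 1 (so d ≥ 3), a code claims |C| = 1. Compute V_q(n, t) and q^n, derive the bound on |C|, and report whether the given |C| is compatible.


V_q(n, t) = 6, q^n = 32, Hamming bound = 5, |C| = 1 ≤ bound (satisfied).

Step 1: Compute V_q(n, t) = Σ_{j=0}^1 C(n, j) (q−1)^j.
  j = 0: C(5,0)·(1)^0 = 1·1 = 1.
  j = 1: C(5,1)·(1)^1 = 5·1 = 5.
  V_q(n, t) = 1 + 5 = 6.
Step 2: q^n = 2^5 = 32.
Step 3: Hamming bound ⌊q^n / V_q(n,t)⌋ = ⌊32/6⌋ = 5.
Step 4: Compare |C| = 1 to 5: satisfied.
The claimed |C| lies below the Hamming bound.


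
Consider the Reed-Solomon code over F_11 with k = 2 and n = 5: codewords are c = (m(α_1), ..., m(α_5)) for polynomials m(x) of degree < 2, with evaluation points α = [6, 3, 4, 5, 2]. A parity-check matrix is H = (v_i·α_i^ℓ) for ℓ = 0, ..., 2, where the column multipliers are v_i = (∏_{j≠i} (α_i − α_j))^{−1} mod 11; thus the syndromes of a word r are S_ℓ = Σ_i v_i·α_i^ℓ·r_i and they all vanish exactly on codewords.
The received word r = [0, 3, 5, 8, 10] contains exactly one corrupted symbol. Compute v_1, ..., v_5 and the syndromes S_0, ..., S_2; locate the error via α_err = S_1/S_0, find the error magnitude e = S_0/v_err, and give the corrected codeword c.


S = (9, 5, 4), error at position 2, error magnitude e = 1, c = [0, 2, 5, 8, 10].

Step 1: column multipliers v_i = (∏_{j≠i}(α_i − α_j))^{−1} mod 11.
  i = 1 (α = 6): (6−3)(6−4)(6−5)(6−2) = 3·2·1·4 = 24 ≡ 2, so v_1 = 2^{−1} = 6 (mod 11).
  i = 2 (α = 3): (3−6)(3−4)(3−5)(3−2) = (−3)·(−1)·(−2)·1 = −6 ≡ 5, so v_2 = 5^{−1} = 9 (mod 11).
  i = 3 (α = 4): (4−6)(4−3)(4−5)(4−2) = (−2)·1·(−1)·2 = 4 ≡ 4, so v_3 = 4^{−1} = 3 (mod 11).
  i = 4 (α = 5): (5−6)(5−3)(5−4)(5−2) = (−1)·2·1·3 = −6 ≡ 5, so v_4 = 5^{−1} = 9 (mod 11).
  i = 5 (α = 2): (2−6)(2−3)(2−4)(2−5) = (−4)·(−1)·(−2)·(−3) = 24 ≡ 2, so v_5 = 2^{−1} = 6 (mod 11).
  v = [6, 9, 3, 9, 6].
Step 2: syndromes of r = [0, 3, 5, 8, 10] (all sums mod 11).
  S_0 = Σ v_i r_i = 6·0 + 9·3 + 3·5 + 9·8 + 6·10 = 174 ≡ 9.
  S_1 = Σ v_i α_i r_i = 6·6·0 + 9·3·3 + 3·4·5 + 9·5·8 + 6·2·10 = 621 ≡ 5.
  α_i^2 mod 11 = [3, 9, 5, 3, 4].
  S_2 = Σ v_i α_i^2 r_i = 6·3·0 + 9·9·3 + 3·5·5 + 9·3·8 + 6·4·10 = 774 ≡ 4.
  S = (9, 5, 4) ≠ 0, so r is not a codeword (an error is present).
Step 3: locate the error. For a single error e at position i, S_ℓ = v_i·e·α_i^ℓ, so α_err = S_1/S_0.
  S_0^{−1} = 9^{−1} = 5 (mod 11), so α_err = 5·5 = 25 ≡ 3 = α_2. Error position i = 2.
  Consistency check: S_2/S_1 = 4·9 = 36 ≡ 3 = α_err ✓ (single-error assumption holds).
Step 4: error magnitude e = S_0/v_2 = S_0·∏_{j≠2}(α_2 − α_j) = 9·5 = 45 ≡ 1 (mod 11).
Step 5: correct position 2: c_2 = r_2 − e = 3 − 1 ≡ 2 (mod 11). Hence c = [0, 2, 5, 8, 10].
  Check: interpolating c through the α_i gives m(x) = 4 + 3·x (degree < 2) with m(α_i) = c_i for every i, so c is indeed a codeword.


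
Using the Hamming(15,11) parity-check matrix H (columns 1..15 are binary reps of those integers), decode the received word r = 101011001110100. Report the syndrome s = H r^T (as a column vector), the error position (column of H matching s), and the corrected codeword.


s = (0, 1, 0, 0)^T, error position = 4, corrected codeword c = 101111001110100

Compute s = H r^T mod 2 one row at a time:
  s_1 = 0 + 1 + 1 + 1 + 0 + 1 + 0 + 0 = 4 ≡ 0 (mod 2).
  s_2 = 0 + 1 + 1 + 0 + 0 + 1 + 0 + 0 = 3 ≡ 1 (mod 2).
  s_3 = 0 + 1 + 1 + 0 + 1 + 1 + 0 + 0 = 4 ≡ 0 (mod 2).
  s_4 = 1 + 1 + 1 + 0 + 1 + 1 + 1 + 0 = 6 ≡ 0 (mod 2).
s = (0, 1, 0, 0)^T — this equals column 4 of H (binary 0100), so error is at position 4.
Correct: flip bit 4 of r = 101011001110100 to get c = 101111001110100.


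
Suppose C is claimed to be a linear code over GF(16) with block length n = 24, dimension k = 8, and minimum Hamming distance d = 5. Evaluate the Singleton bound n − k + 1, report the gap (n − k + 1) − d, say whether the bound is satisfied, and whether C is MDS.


Singleton RHS = n − k + 1 = 17, slack = 12, bound satisfied, not MDS.

Singleton bound: d ≤ n − k + 1.
Here n = 24, k = 8, so n − k + 1 = 17.
Given d = 5, check d ≤ 17: YES.
Slack = (n − k + 1) − d = 12.
The code is NOT MDS (slack = 12 > 0).
Description: the claimed parameters are [24, 8, 5]_16; such a code would be non-MDS.


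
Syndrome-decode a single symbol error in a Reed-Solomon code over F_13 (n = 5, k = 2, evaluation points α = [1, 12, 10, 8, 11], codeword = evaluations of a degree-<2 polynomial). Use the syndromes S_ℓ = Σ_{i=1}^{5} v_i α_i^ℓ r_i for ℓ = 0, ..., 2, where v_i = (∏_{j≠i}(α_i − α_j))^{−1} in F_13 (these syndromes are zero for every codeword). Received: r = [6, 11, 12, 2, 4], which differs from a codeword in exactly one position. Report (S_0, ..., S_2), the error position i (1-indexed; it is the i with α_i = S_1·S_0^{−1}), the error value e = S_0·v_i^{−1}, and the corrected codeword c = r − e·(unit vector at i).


S = (8, 5, 8), error at position 2, error magnitude e = 2, c = [6, 9, 12, 2, 4].

Step 1: column multipliers v_i = (∏_{j≠i}(α_i − α_j))^{−1} mod 13.
  i = 1 (α = 1): (1−12)(1−10)(1−8)(1−11) = (−11)·(−9)·(−7)·(−10) = 6930 ≡ 1, so v_1 = 1^{−1} = 1 (mod 13).
  i = 2 (α = 12): (12−1)(12−10)(12−8)(12−11) = 11·2·4·1 = 88 ≡ 10, so v_2 = 10^{−1} = 4 (mod 13).
  i = 3 (α = 10): (10−1)(10−12)(10−8)(10−11) = 9·(−2)·2·(−1) = 36 ≡ 10, so v_3 = 10^{−1} = 4 (mod 13).
  i = 4 (α = 8): (8−1)(8−12)(8−10)(8−11) = 7·(−4)·(−2)·(−3) = −168 ≡ 1, so v_4 = 1^{−1} = 1 (mod 13).
  i = 5 (α = 11): (11−1)(11−12)(11−10)(11−8) = 10·(−1)·1·3 = −30 ≡ 9, so v_5 = 9^{−1} = 3 (mod 13).
  v = [1, 4, 4, 1, 3].
Step 2: syndromes of r = [6, 11, 12, 2, 4] (all sums mod 13).
  S_0 = Σ v_i r_i = 1·6 + 4·11 + 4·12 + 1·2 + 3·4 = 112 ≡ 8.
  S_1 = Σ v_i α_i r_i = 1·1·6 + 4·12·11 + 4·10·12 + 1·8·2 + 3·11·4 = 1162 ≡ 5.
  α_i^2 mod 13 = [1, 1, 9, 12, 4].
  S_2 = Σ v_i α_i^2 r_i = 1·1·6 + 4·1·11 + 4·9·12 + 1·12·2 + 3·4·4 = 554 ≡ 8.
  S = (8, 5, 8) ≠ 0, so r is not a codeword (an error is present).
Step 3: locate the error. For a single error e at position i, S_ℓ = v_i·e·α_i^ℓ, so α_err = S_1/S_0.
  S_0^{−1} = 8^{−1} = 5 (mod 13), so α_err = 5·5 = 25 ≡ 12 = α_2. Error position i = 2.
  Consistency check: S_2/S_1 = 8·8 = 64 ≡ 12 = α_err ✓ (single-error assumption holds).
Step 4: error magnitude e = S_0/v_2 = S_0·∏_{j≠2}(α_2 − α_j) = 8·10 = 80 ≡ 2 (mod 13).
Step 5: correct position 2: c_2 = r_2 − e = 11 − 2 ≡ 9 (mod 13). Hence c = [6, 9, 12, 2, 4].
  Check: interpolating c through the α_i gives m(x) = 1 + 5·x (degree < 2) with m(α_i) = c_i for every i, so c is indeed a codeword.


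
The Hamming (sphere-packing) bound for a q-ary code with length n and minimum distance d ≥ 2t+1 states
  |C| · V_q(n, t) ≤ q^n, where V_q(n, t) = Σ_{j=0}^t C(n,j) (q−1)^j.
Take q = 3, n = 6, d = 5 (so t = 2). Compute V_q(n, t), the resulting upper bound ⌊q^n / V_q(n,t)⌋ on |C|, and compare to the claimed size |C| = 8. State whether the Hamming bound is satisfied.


V_q(n, t) = 73, q^n = 729, Hamming bound = 9, |C| = 8 ≤ bound (satisfied).

Step 1: Compute V_q(n, t) = Σ_{j=0}^2 C(n, j) (q−1)^j.
  j = 0: C(6,0)·(2)^0 = 1·1 = 1.
  j = 1: C(6,1)·(2)^1 = 6·2 = 12.
  j = 2: C(6,2)·(2)^2 = 15·4 = 60.
  V_q(n, t) = 1 + 12 + 60 = 73.
Step 2: q^n = 3^6 = 729.
Step 3: Hamming bound ⌊q^n / V_q(n,t)⌋ = ⌊729/73⌋ = 9.
Step 4: Compare |C| = 8 to 9: satisfied.
The claimed |C| lies below the Hamming bound.


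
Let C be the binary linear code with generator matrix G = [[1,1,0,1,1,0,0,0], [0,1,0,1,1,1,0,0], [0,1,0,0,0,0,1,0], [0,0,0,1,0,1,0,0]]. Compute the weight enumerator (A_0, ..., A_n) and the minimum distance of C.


Weight distribution: A_0 = 1, A_2 = 6, A_4 = 9. Minimum distance d = 2.

Enumerate all 2^4 = 16 messages m ∈ F_2^4.
For each, compute codeword c = mG in F_2^8, then tally its weight.
  m = 0000 → c = 00000000, weight = 0.
  m = 1000 → c = 11011000, weight = 4.
  m = 0100 → c = 01011100, weight = 4.
  m = 1100 → c = 10000100, weight = 2.
  m = 0010 → c = 01000010, weight = 2.
  m = 1010 → c = 10011010, weight = 4.
  m = 0110 → c = 00011110, weight = 4.
  m = 1110 → c = 11000110, weight = 4.
  m = 0001 → c = 00010100, weight = 2.
  m = 1001 → c = 11001100, weight = 4.
  m = 0101 → c = 01001000, weight = 2.
  m = 1101 → c = 10010000, weight = 2.
  m = 0011 → c = 01010110, weight = 4.
  m = 1011 → c = 10001110, weight = 4.
  m = 0111 → c = 00001010, weight = 2.
  m = 1111 → c = 11010010, weight = 4.
Tally weights:
  weight 0: 1 codewords.
  weight 2: 6 codewords.
  weight 4: 9 codewords.
Minimum distance d = smallest w > 0 with A_w > 0 = 2.
Sanity: Σ A_w = 16 = 2^4 = 16 ✓.


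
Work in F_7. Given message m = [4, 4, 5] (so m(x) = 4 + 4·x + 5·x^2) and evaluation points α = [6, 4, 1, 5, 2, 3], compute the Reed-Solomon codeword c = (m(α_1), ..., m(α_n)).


c = [5, 2, 6, 2, 4, 5]

Message polynomial: m(x) = 4 + 4·x + 5·x^2 (mod 7).
For each evaluation point α_i, compute m(α_i) mod 7:
  α_1 = 6: Horner steps 5 → 6 → 5, so m(6) = 5.
  α_2 = 4: Horner steps 5 → 3 → 2, so m(4) = 2.
  α_3 = 1: Horner steps 5 → 2 → 6, so m(1) = 6.
  α_4 = 5: Horner steps 5 → 1 → 2, so m(5) = 2.
  α_5 = 2: Horner steps 5 → 0 → 4, so m(2) = 4.
  α_6 = 3: Horner steps 5 → 5 → 5, so m(3) = 5.
Codeword c = [5, 2, 6, 2, 4, 5] ∈ F_7^6.


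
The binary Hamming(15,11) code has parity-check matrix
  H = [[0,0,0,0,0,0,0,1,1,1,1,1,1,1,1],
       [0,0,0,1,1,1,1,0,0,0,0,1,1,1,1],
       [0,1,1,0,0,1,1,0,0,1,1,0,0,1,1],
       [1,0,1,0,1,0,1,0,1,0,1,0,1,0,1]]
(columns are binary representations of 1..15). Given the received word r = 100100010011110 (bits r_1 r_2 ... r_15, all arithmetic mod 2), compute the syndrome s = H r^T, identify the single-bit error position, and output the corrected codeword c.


s = (1, 0, 0, 1)^T, error position = 9, corrected codeword c = 100100011011110

Compute s = H r^T mod 2 one row at a time:
  s_1 = 1 + 0 + 0 + 1 + 1 + 1 + 1 + 0 = 5 ≡ 1 (mod 2).
  s_2 = 1 + 0 + 0 + 0 + 1 + 1 + 1 + 0 = 4 ≡ 0 (mod 2).
  s_3 = 0 + 0 + 0 + 0 + 0 + 1 + 1 + 0 = 2 ≡ 0 (mod 2).
  s_4 = 1 + 0 + 0 + 0 + 0 + 1 + 1 + 0 = 3 ≡ 1 (mod 2).
s = (1, 0, 0, 1)^T — this equals column 9 of H (binary 1001), so error is at position 9.
Correct: flip bit 9 of r = 100100010011110 to get c = 100100011011110.


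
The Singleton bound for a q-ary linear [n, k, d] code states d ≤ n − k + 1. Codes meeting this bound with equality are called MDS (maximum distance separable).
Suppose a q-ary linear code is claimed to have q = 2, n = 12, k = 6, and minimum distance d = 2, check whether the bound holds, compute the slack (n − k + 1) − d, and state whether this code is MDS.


Singleton RHS = n − k + 1 = 7, slack = 5, bound satisfied, not MDS.

Singleton bound: d ≤ n − k + 1.
Here n = 12, k = 6, so n − k + 1 = 7.
Given d = 2, check d ≤ 7: YES.
Slack = (n − k + 1) − d = 5.
The code is NOT MDS (slack = 5 > 0).
Description: the claimed parameters are [12, 6, 2]_2; such a code would be non-MDS.


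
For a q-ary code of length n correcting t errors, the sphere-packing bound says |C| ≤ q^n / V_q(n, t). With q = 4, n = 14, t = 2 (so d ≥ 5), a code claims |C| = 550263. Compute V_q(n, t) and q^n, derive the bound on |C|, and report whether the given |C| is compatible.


V_q(n, t) = 862, q^n = 268435456, Hamming bound = 311410, |C| = 550263 > bound (violated).

Step 1: Compute V_q(n, t) = Σ_{j=0}^2 C(n, j) (q−1)^j.
  j = 0: C(14,0)·(3)^0 = 1·1 = 1.
  j = 1: C(14,1)·(3)^1 = 14·3 = 42.
  j = 2: C(14,2)·(3)^2 = 91·9 = 819.
  V_q(n, t) = 1 + 42 + 819 = 862.
Step 2: q^n = 4^14 = 268435456.
Step 3: Hamming bound ⌊q^n / V_q(n,t)⌋ = ⌊268435456/862⌋ = 311410.
Step 4: Compare |C| = 550263 to 311410: violated.
The claimed |C| lies above the Hamming bound, so no 4-ary code of length 14 with d ≥ 5 can have 550263 codewords.


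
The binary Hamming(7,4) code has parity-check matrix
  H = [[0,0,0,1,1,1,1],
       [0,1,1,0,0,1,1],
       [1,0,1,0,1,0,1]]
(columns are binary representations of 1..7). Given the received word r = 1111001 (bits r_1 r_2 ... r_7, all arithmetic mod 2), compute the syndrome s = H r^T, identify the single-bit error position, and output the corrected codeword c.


s = (0, 1, 1)^T, error position = 3, corrected codeword c = 1101001

Compute s = H r^T mod 2 one row at a time:
  s_1 = 1 + 0 + 0 + 1 = 2 ≡ 0 (mod 2).
  s_2 = 1 + 1 + 0 + 1 = 3 ≡ 1 (mod 2).
  s_3 = 1 + 1 + 0 + 1 = 3 ≡ 1 (mod 2).
s = (0, 1, 1)^T — this equals column 3 of H (binary 011), so error is at position 3.
Correct: flip bit 3 of r = 1111001 to get c = 1101001.


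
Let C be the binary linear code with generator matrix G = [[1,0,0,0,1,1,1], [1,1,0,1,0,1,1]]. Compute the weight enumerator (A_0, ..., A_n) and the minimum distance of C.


Weight distribution: A_0 = 1, A_3 = 1, A_4 = 1, A_5 = 1. Minimum distance d = 3.

Enumerate all 2^2 = 4 messages m ∈ F_2^2.
For each, compute codeword c = mG in F_2^7, then tally its weight.
  m = 00 → c = 0000000, weight = 0.
  m = 10 → c = 1000111, weight = 4.
  m = 01 → c = 1101011, weight = 5.
  m = 11 → c = 0101100, weight = 3.
Tally weights:
  weight 0: 1 codewords.
  weight 3: 1 codewords.
  weight 4: 1 codewords.
  weight 5: 1 codewords.
Minimum distance d = smallest w > 0 with A_w > 0 = 3.
Sanity: Σ A_w = 4 = 2^2 = 4 ✓.


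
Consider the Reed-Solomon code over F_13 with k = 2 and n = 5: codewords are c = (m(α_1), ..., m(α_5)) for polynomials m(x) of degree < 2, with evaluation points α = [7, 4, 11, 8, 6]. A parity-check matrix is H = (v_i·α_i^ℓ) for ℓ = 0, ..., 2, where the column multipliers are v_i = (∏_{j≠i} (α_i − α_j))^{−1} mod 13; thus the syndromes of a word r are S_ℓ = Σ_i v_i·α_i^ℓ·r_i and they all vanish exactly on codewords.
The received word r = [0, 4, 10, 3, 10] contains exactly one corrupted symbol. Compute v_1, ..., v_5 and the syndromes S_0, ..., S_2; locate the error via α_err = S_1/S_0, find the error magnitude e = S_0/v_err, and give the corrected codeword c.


S = (6, 1, 11), error at position 3, error magnitude e = 11, c = [0, 4, 12, 3, 10].

Step 1: column multipliers v_i = (∏_{j≠i}(α_i − α_j))^{−1} mod 13.
  i = 1 (α = 7): (7−4)(7−11)(7−8)(7−6) = 3·(−4)·(−1)·1 = 12 ≡ 12, so v_1 = 12^{−1} = 12 (mod 13).
  i = 2 (α = 4): (4−7)(4−11)(4−8)(4−6) = (−3)·(−7)·(−4)·(−2) = 168 ≡ 12, so v_2 = 12^{−1} = 12 (mod 13).
  i = 3 (α = 11): (11−7)(11−4)(11−8)(11−6) = 4·7·3·5 = 420 ≡ 4, so v_3 = 4^{−1} = 10 (mod 13).
  i = 4 (α = 8): (8−7)(8−4)(8−11)(8−6) = 1·4·(−3)·2 = −24 ≡ 2, so v_4 = 2^{−1} = 7 (mod 13).
  i = 5 (α = 6): (6−7)(6−4)(6−11)(6−8) = (−1)·2·(−5)·(−2) = −20 ≡ 6, so v_5 = 6^{−1} = 11 (mod 13).
  v = [12, 12, 10, 7, 11].
Step 2: syndromes of r = [0, 4, 10, 3, 10] (all sums mod 13).
  S_0 = Σ v_i r_i = 12·0 + 12·4 + 10·10 + 7·3 + 11·10 = 279 ≡ 6.
  S_1 = Σ v_i α_i r_i = 12·7·0 + 12·4·4 + 10·11·10 + 7·8·3 + 11·6·10 = 2120 ≡ 1.
  α_i^2 mod 13 = [10, 3, 4, 12, 10].
  S_2 = Σ v_i α_i^2 r_i = 12·10·0 + 12·3·4 + 10·4·10 + 7·12·3 + 11·10·10 = 1896 ≡ 11.
  S = (6, 1, 11) ≠ 0, so r is not a codeword (an error is present).
Step 3: locate the error. For a single error e at position i, S_ℓ = v_i·e·α_i^ℓ, so α_err = S_1/S_0.
  S_0^{−1} = 6^{−1} = 11 (mod 13), so α_err = 1·11 = 11 ≡ 11 = α_3. Error position i = 3.
  Consistency check: S_2/S_1 = 11·1 = 11 ≡ 11 = α_err ✓ (single-error assumption holds).
Step 4: error magnitude e = S_0/v_3 = S_0·∏_{j≠3}(α_3 − α_j) = 6·4 = 24 ≡ 11 (mod 13).
Step 5: correct position 3: c_3 = r_3 − e = 10 − 11 ≡ 12 (mod 13). Hence c = [0, 4, 12, 3, 10].
  Check: interpolating c through the α_i gives m(x) = 5 + 3·x (degree < 2) with m(α_i) = c_i for every i, so c is indeed a codeword.


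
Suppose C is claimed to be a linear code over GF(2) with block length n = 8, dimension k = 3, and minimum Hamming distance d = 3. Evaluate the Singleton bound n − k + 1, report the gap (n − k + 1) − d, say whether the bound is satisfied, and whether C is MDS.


Singleton RHS = n − k + 1 = 6, slack = 3, bound satisfied, not MDS.

Singleton bound: d ≤ n − k + 1.
Here n = 8, k = 3, so n − k + 1 = 6.
Given d = 3, check d ≤ 6: YES.
Slack = (n − k + 1) − d = 3.
The code is NOT MDS (slack = 3 > 0).
Description: the claimed parameters are [8, 3, 3]_2; such a code would be non-MDS.


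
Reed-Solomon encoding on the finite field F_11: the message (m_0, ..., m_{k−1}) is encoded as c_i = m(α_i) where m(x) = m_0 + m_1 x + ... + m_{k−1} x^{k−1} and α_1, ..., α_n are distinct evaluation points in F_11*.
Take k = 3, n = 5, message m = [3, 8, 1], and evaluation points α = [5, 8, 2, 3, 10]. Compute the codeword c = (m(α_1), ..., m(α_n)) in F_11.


c = [2, 10, 1, 3, 7]

Message polynomial: m(x) = 3 + 8·x + 1·x^2 (mod 11).
For each evaluation point α_i, compute m(α_i) mod 11:
  α_1 = 5: Horner steps 1 → 2 → 2, so m(5) = 2.
  α_2 = 8: Horner steps 1 → 5 → 10, so m(8) = 10.
  α_3 = 2: Horner steps 1 → 10 → 1, so m(2) = 1.
  α_4 = 3: Horner steps 1 → 0 → 3, so m(3) = 3.
  α_5 = 10: Horner steps 1 → 7 → 7, so m(10) = 7.
Codeword c = [2, 10, 1, 3, 7] ∈ F_11^5.


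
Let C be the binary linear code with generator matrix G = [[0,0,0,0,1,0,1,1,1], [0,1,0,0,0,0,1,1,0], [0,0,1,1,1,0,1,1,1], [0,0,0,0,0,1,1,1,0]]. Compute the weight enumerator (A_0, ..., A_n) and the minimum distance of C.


Weight distribution: A_0 = 1, A_2 = 2, A_3 = 4, A_4 = 2, A_5 = 4, A_6 = 2, A_8 = 1. Minimum distance d = 2.

Enumerate all 2^4 = 16 messages m ∈ F_2^4.
For each, compute codeword c = mG in F_2^9, then tally its weight.
  m = 0000 → c = 000000000, weight = 0.
  m = 1000 → c = 000010111, weight = 4.
  m = 0100 → c = 010000110, weight = 3.
  m = 1100 → c = 010010001, weight = 3.
  m = 0010 → c = 001110111, weight = 6.
  m = 1010 → c = 001100000, weight = 2.
  m = 0110 → c = 011110001, weight = 5.
  m = 1110 → c = 011100110, weight = 5.
  m = 0001 → c = 000001110, weight = 3.
  m = 1001 → c = 000011001, weight = 3.
  m = 0101 → c = 010001000, weight = 2.
  m = 1101 → c = 010011111, weight = 6.
  m = 0011 → c = 001111001, weight = 5.
  m = 1011 → c = 001101110, weight = 5.
  m = 0111 → c = 011111111, weight = 8.
  m = 1111 → c = 011101000, weight = 4.
Tally weights:
  weight 0: 1 codewords.
  weight 2: 2 codewords.
  weight 3: 4 codewords.
  weight 4: 2 codewords.
  weight 5: 4 codewords.
  weight 6: 2 codewords.
  weight 8: 1 codewords.
Minimum distance d = smallest w > 0 with A_w > 0 = 2.
Sanity: Σ A_w = 16 = 2^4 = 16 ✓.


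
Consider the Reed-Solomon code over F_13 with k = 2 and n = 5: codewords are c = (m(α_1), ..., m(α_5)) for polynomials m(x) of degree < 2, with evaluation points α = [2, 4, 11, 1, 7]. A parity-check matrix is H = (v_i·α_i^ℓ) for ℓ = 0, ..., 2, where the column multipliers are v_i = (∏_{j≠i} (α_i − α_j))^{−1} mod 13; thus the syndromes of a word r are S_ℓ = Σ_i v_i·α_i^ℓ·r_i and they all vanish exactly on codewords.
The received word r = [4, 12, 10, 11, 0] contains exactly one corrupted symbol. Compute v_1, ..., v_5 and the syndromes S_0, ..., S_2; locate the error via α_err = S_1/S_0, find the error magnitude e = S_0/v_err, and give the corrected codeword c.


S = (10, 7, 1), error at position 1, error magnitude e = 10, c = [7, 12, 10, 11, 0].

Step 1: column multipliers v_i = (∏_{j≠i}(α_i − α_j))^{−1} mod 13.
  i = 1 (α = 2): (2−4)(2−11)(2−1)(2−7) = (−2)·(−9)·1·(−5) = −90 ≡ 1, so v_1 = 1^{−1} = 1 (mod 13).
  i = 2 (α = 4): (4−2)(4−11)(4−1)(4−7) = 2·(−7)·3·(−3) = 126 ≡ 9, so v_2 = 9^{−1} = 3 (mod 13).
  i = 3 (α = 11): (11−2)(11−4)(11−1)(11−7) = 9·7·10·4 = 2520 ≡ 11, so v_3 = 11^{−1} = 6 (mod 13).
  i = 4 (α = 1): (1−2)(1−4)(1−11)(1−7) = (−1)·(−3)·(−10)·(−6) = 180 ≡ 11, so v_4 = 11^{−1} = 6 (mod 13).
  i = 5 (α = 7): (7−2)(7−4)(7−11)(7−1) = 5·3·(−4)·6 = −360 ≡ 4, so v_5 = 4^{−1} = 10 (mod 13).
  v = [1, 3, 6, 6, 10].
Step 2: syndromes of r = [4, 12, 10, 11, 0] (all sums mod 13).
  S_0 = Σ v_i r_i = 1·4 + 3·12 + 6·10 + 6·11 + 10·0 = 166 ≡ 10.
  S_1 = Σ v_i α_i r_i = 1·2·4 + 3·4·12 + 6·11·10 + 6·1·11 + 10·7·0 = 878 ≡ 7.
  α_i^2 mod 13 = [4, 3, 4, 1, 10].
  S_2 = Σ v_i α_i^2 r_i = 1·4·4 + 3·3·12 + 6·4·10 + 6·1·11 + 10·10·0 = 430 ≡ 1.
  S = (10, 7, 1) ≠ 0, so r is not a codeword (an error is present).
Step 3: locate the error. For a single error e at position i, S_ℓ = v_i·e·α_i^ℓ, so α_err = S_1/S_0.
  S_0^{−1} = 10^{−1} = 4 (mod 13), so α_err = 7·4 = 28 ≡ 2 = α_1. Error position i = 1.
  Consistency check: S_2/S_1 = 1·2 = 2 ≡ 2 = α_err ✓ (single-error assumption holds).
Step 4: error magnitude e = S_0/v_1 = S_0·∏_{j≠1}(α_1 − α_j) = 10·1 = 10 ≡ 10 (mod 13).
Step 5: correct position 1: c_1 = r_1 − e = 4 − 10 ≡ 7 (mod 13). Hence c = [7, 12, 10, 11, 0].
  Check: interpolating c through the α_i gives m(x) = 2 + 9·x (degree < 2) with m(α_i) = c_i for every i, so c is indeed a codeword.


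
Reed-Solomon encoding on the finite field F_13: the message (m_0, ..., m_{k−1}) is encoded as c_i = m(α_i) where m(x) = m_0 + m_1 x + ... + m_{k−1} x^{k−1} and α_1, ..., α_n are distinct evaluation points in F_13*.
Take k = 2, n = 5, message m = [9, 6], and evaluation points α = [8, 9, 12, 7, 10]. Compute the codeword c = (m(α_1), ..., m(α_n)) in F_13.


c = [5, 11, 3, 12, 4]

Message polynomial: m(x) = 9 + 6·x (mod 13).
For each evaluation point α_i, compute m(α_i) mod 13:
  α_1 = 8: Horner steps 6 → 5, so m(8) = 5.
  α_2 = 9: Horner steps 6 → 11, so m(9) = 11.
  α_3 = 12: Horner steps 6 → 3, so m(12) = 3.
  α_4 = 7: Horner steps 6 → 12, so m(7) = 12.
  α_5 = 10: Horner steps 6 → 4, so m(10) = 4.
Codeword c = [5, 11, 3, 12, 4] ∈ F_13^5.


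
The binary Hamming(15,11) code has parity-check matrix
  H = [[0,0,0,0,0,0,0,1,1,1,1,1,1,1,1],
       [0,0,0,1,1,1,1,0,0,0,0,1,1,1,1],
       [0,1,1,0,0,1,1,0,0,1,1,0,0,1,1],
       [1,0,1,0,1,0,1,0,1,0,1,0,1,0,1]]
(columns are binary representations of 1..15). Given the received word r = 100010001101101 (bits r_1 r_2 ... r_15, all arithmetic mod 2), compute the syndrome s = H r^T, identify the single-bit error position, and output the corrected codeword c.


s = (1, 0, 0, 1)^T, error position = 9, corrected codeword c = 100010000101101

Compute s = H r^T mod 2 one row at a time:
  s_1 = 0 + 1 + 1 + 0 + 1 + 1 + 0 + 1 = 5 ≡ 1 (mod 2).
  s_2 = 0 + 1 + 0 + 0 + 1 + 1 + 0 + 1 = 4 ≡ 0 (mod 2).
  s_3 = 0 + 0 + 0 + 0 + 1 + 0 + 0 + 1 = 2 ≡ 0 (mod 2).
  s_4 = 1 + 0 + 1 + 0 + 1 + 0 + 1 + 1 = 5 ≡ 1 (mod 2).
s = (1, 0, 0, 1)^T — this equals column 9 of H (binary 1001), so error is at position 9.
Correct: flip bit 9 of r = 100010001101101 to get c = 100010000101101.


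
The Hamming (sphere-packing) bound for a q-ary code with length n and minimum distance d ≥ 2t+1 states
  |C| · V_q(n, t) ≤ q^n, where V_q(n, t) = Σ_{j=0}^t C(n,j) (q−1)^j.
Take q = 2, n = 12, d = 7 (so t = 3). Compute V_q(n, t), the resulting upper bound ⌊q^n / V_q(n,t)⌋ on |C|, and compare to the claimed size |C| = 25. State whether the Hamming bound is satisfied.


V_q(n, t) = 299, q^n = 4096, Hamming bound = 13, |C| = 25 > bound (violated).

Step 1: Compute V_q(n, t) = Σ_{j=0}^3 C(n, j) (q−1)^j.
  j = 0: C(12,0)·(1)^0 = 1·1 = 1.
  j = 1: C(12,1)·(1)^1 = 12·1 = 12.
  j = 2: C(12,2)·(1)^2 = 66·1 = 66.
  j = 3: C(12,3)·(1)^3 = 220·1 = 220.
  V_q(n, t) = 1 + 12 + 66 + 220 = 299.
Step 2: q^n = 2^12 = 4096.
Step 3: Hamming bound ⌊q^n / V_q(n,t)⌋ = ⌊4096/299⌋ = 13.
Step 4: Compare |C| = 25 to 13: violated.
The claimed |C| lies above the Hamming bound, so no 2-ary code of length 12 with d ≥ 7 can have 25 codewords.


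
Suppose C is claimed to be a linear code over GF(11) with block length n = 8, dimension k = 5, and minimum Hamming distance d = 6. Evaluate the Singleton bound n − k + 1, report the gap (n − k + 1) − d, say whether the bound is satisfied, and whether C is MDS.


Singleton RHS = n − k + 1 = 4, slack = -2, bound violated (no such code; not MDS).

Singleton bound: d ≤ n − k + 1.
Here n = 8, k = 5, so n − k + 1 = 4.
Given d = 6, check d ≤ 4: NO.
Slack = (n − k + 1) − d = -2.
The slack is negative: d = 6 exceeds n − k + 1 = 4 by 2, so the Singleton bound is violated and no linear [8, 5, 6]_11 code can exist. In particular it is not MDS (MDS requires d = n − k + 1 exactly).
Description: the claimed parameters are [8, 5, 6]_11; such a code would be impossible (violates the Singleton bound).


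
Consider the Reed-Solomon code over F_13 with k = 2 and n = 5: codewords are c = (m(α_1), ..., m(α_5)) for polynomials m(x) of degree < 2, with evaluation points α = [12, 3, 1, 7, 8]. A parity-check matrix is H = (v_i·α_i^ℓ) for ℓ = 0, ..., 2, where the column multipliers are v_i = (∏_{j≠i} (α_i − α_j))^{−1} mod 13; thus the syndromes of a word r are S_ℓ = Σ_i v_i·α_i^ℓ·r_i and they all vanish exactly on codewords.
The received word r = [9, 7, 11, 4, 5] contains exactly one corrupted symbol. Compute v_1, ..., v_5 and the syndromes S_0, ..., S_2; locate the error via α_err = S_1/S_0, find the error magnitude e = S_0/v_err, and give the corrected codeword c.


S = (5, 2, 6), error at position 2, error magnitude e = 7, c = [9, 0, 11, 4, 5].

Step 1: column multipliers v_i = (∏_{j≠i}(α_i − α_j))^{−1} mod 13.
  i = 1 (α = 12): (12−3)(12−1)(12−7)(12−8) = 9·11·5·4 = 1980 ≡ 4, so v_1 = 4^{−1} = 10 (mod 13).
  i = 2 (α = 3): (3−12)(3−1)(3−7)(3−8) = (−9)·2·(−4)·(−5) = −360 ≡ 4, so v_2 = 4^{−1} = 10 (mod 13).
  i = 3 (α = 1): (1−12)(1−3)(1−7)(1−8) = (−11)·(−2)·(−6)·(−7) = 924 ≡ 1, so v_3 = 1^{−1} = 1 (mod 13).
  i = 4 (α = 7): (7−12)(7−3)(7−1)(7−8) = (−5)·4·6·(−1) = 120 ≡ 3, so v_4 = 3^{−1} = 9 (mod 13).
  i = 5 (α = 8): (8−12)(8−3)(8−1)(8−7) = (−4)·5·7·1 = −140 ≡ 3, so v_5 = 3^{−1} = 9 (mod 13).
  v = [10, 10, 1, 9, 9].
Step 2: syndromes of r = [9, 7, 11, 4, 5] (all sums mod 13).
  S_0 = Σ v_i r_i = 10·9 + 10·7 + 1·11 + 9·4 + 9·5 = 252 ≡ 5.
  S_1 = Σ v_i α_i r_i = 10·12·9 + 10·3·7 + 1·1·11 + 9·7·4 + 9·8·5 = 1913 ≡ 2.
  α_i^2 mod 13 = [1, 9, 1, 10, 12].
  S_2 = Σ v_i α_i^2 r_i = 10·1·9 + 10·9·7 + 1·1·11 + 9·10·4 + 9·12·5 = 1631 ≡ 6.
  S = (5, 2, 6) ≠ 0, so r is not a codeword (an error is present).
Step 3: locate the error. For a single error e at position i, S_ℓ = v_i·e·α_i^ℓ, so α_err = S_1/S_0.
  S_0^{−1} = 5^{−1} = 8 (mod 13), so α_err = 2·8 = 16 ≡ 3 = α_2. Error position i = 2.
  Consistency check: S_2/S_1 = 6·7 = 42 ≡ 3 = α_err ✓ (single-error assumption holds).
Step 4: error magnitude e = S_0/v_2 = S_0·∏_{j≠2}(α_2 − α_j) = 5·4 = 20 ≡ 7 (mod 13).
Step 5: correct position 2: c_2 = r_2 − e = 7 − 7 ≡ 0 (mod 13). Hence c = [9, 0, 11, 4, 5].
  Check: interpolating c through the α_i gives m(x) = 10 + 1·x (degree < 2) with m(α_i) = c_i for every i, so c is indeed a codeword.


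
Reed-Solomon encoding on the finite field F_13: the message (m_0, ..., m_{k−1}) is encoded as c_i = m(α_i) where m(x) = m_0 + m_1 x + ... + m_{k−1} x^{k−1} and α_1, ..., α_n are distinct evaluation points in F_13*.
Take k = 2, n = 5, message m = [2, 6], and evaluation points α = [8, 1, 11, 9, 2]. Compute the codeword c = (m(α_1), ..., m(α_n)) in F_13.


c = [11, 8, 3, 4, 1]

Message polynomial: m(x) = 2 + 6·x (mod 13).
For each evaluation point α_i, compute m(α_i) mod 13:
  α_1 = 8: Horner steps 6 → 11, so m(8) = 11.
  α_2 = 1: Horner steps 6 → 8, so m(1) = 8.
  α_3 = 11: Horner steps 6 → 3, so m(11) = 3.
  α_4 = 9: Horner steps 6 → 4, so m(9) = 4.
  α_5 = 2: Horner steps 6 → 1, so m(2) = 1.
Codeword c = [11, 8, 3, 4, 1] ∈ F_13^5.


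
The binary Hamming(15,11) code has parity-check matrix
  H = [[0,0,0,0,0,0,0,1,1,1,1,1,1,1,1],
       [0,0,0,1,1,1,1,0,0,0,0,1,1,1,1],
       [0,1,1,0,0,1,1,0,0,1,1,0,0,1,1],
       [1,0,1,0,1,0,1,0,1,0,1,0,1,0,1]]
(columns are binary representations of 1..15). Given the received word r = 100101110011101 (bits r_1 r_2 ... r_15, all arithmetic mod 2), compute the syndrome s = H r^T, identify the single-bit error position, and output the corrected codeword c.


s = (1, 0, 0, 1)^T, error position = 9, corrected codeword c = 100101111011101

Compute s = H r^T mod 2 one row at a time:
  s_1 = 1 + 0 + 0 + 1 + 1 + 1 + 0 + 1 = 5 ≡ 1 (mod 2).
  s_2 = 1 + 0 + 1 + 1 + 1 + 1 + 0 + 1 = 6 ≡ 0 (mod 2).
  s_3 = 0 + 0 + 1 + 1 + 0 + 1 + 0 + 1 = 4 ≡ 0 (mod 2).
  s_4 = 1 + 0 + 0 + 1 + 0 + 1 + 1 + 1 = 5 ≡ 1 (mod 2).
s = (1, 0, 0, 1)^T — this equals column 9 of H (binary 1001), so error is at position 9.
Correct: flip bit 9 of r = 100101110011101 to get c = 100101111011101.


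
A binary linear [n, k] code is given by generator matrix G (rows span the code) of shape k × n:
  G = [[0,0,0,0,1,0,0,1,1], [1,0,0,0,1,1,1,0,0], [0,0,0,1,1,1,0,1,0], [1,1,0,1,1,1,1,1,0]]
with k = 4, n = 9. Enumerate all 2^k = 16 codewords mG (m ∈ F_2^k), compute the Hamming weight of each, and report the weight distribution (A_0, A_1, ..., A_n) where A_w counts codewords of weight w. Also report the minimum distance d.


Weight distribution: A_0 = 1, A_3 = 5, A_4 = 5, A_5 = 2, A_6 = 2, A_7 = 1. Minimum distance d = 3.

Enumerate all 2^4 = 16 messages m ∈ F_2^4.
For each, compute codeword c = mG in F_2^9, then tally its weight.
  m = 0000 → c = 000000000, weight = 0.
  m = 1000 → c = 000010011, weight = 3.
  m = 0100 → c = 100011100, weight = 4.
  m = 1100 → c = 100001111, weight = 5.
  m = 0010 → c = 000111010, weight = 4.
  m = 1010 → c = 000101001, weight = 3.
  m = 0110 → c = 100100110, weight = 4.
  m = 1110 → c = 100110101, weight = 5.
  m = 0001 → c = 110111110, weight = 7.
  m = 1001 → c = 110101101, weight = 6.
  m = 0101 → c = 010100010, weight = 3.
  m = 1101 → c = 010110001, weight = 4.
  m = 0011 → c = 110000100, weight = 3.
  m = 1011 → c = 110010111, weight = 6.
  m = 0111 → c = 010011000, weight = 3.
  m = 1111 → c = 010001011, weight = 4.
Tally weights:
  weight 0: 1 codewords.
  weight 3: 5 codewords.
  weight 4: 5 codewords.
  weight 5: 2 codewords.
  weight 6: 2 codewords.
  weight 7: 1 codewords.
Minimum distance d = smallest w > 0 with A_w > 0 = 3.
Sanity: Σ A_w = 16 = 2^4 = 16 ✓.
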